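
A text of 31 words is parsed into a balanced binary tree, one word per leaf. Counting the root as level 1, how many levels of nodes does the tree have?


In a balanced binary tree with n leaves the deepest leaf is ceil(log2(n)) edges below the root,
so counting node levels inclusive of root and leaves gives ceil(log2(n)) + 1 levels.
log2(31) = 4.9542
ceil(4.9542) = 5
levels = 5 + 1 = 6

6


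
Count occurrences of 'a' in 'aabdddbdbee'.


Scanning 'aabdddbdbee' for 'a':
  Position 0: 'a' -> MATCH (count: 1)
  Position 1: 'a' -> MATCH (count: 2)
Total occurrences of 'a': 2

2


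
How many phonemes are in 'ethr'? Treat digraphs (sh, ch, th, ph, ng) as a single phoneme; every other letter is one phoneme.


Parsing 'ethr' greedily, digraphs first:
  'e' -> vowel phoneme (phonemes so far: 1)
  'th' -> digraph (1 consonant phoneme) (phonemes so far: 2)
  'r' -> consonant phoneme (phonemes so far: 3)
Total phonemes: 3

3


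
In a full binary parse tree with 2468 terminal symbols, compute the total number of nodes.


Leaf nodes (terminals): 2468
Internal nodes = n - 1 = 2468 - 1 = 2467
Total = leaves + internal = 2468 + 2467 = 4935

4935


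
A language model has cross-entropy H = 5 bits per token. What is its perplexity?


Perplexity formula: PP = 2^H
H = 5
PP = 2^5
Steps: 2^1 = 2, 2^2 = 4, 2^3 = 8, 2^4 = 16, 2^5 = 32
PP = 32

32


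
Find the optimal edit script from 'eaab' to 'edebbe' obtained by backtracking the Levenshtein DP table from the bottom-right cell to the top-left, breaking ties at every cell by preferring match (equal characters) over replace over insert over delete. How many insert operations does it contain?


Edit distance = 4. Backtracking from cell (4, 6) with preference match > replace > insert > delete,
then listing the resulting alignment 'eaab' -> 'edebbe' left to right:
  Step 1: keep 'e'
  Step 2: insert 'd' [insertion #1]
  Step 3: replace a->e
  Step 4: replace a->b
  Step 5: keep 'b'
  Step 6: insert 'e' [insertion #2]
Total insertions: 2

2


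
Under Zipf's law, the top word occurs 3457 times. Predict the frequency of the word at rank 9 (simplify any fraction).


Zipf's law: freq(rank) = f1 / rank
f1 = 3457, rank = 9
freq = 3457 / 9
GCD(3457, 9) = 1
Simplified: 3457/9

3457/9


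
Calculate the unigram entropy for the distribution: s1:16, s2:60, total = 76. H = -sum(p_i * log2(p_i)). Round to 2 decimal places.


Computing entropy H = -sum(p_i * log2(p_i)):
  s1: p = 16/76 = 0.2105, -p*log2(p) = 0.4732
  s2: p = 60/76 = 0.7895, -p*log2(p) = 0.2692
H = sum of terms = 0.7424
Rounded to 2 decimals: 0.74

0.74


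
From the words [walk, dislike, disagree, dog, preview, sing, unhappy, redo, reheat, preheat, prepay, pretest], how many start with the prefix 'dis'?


Checking each word for prefix 'dis':
  'walk' -> no (count: 0)
  'dislike' -> YES, starts with 'dis' (count: 1)
  'disagree' -> YES, starts with 'dis' (count: 2)
  'dog' -> no (count: 2)
  'preview' -> no (count: 2)
  'sing' -> no (count: 2)
  'unhappy' -> no (count: 2)
  'redo' -> no (count: 2)
  'reheat' -> no (count: 2)
  'preheat' -> no (count: 2)
  'prepay' -> no (count: 2)
  'pretest' -> no (count: 2)
Total with prefix 'dis': 2

2


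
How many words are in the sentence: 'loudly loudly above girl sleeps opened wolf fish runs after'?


Counting words by splitting on spaces:
  Word 1: 'loudly'
  Word 2: 'loudly'
  Word 3: 'above'
  Word 4: 'girl'
  Word 5: 'sleeps'
  Word 6: 'opened'
  Word 7: 'wolf'
  Word 8: 'fish'
  Word 9: 'runs'
  Word 10: 'after'
Total words: 10

10


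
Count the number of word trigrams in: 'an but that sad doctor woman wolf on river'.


Word trigrams from [9] words:
  Trigram 1: (an but that)
  Trigram 2: (but that sad)
  Trigram 3: (that sad doctor)
  Trigram 4: (sad doctor woman)
  Trigram 5: (doctor woman wolf)
  Trigram 6: (woman wolf on)
  Trigram 7: (wolf on river)
Total word trigrams: 9 - 2 = 7

7


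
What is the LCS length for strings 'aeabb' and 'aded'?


DP table for LCS of 'aeabb' and 'aded':
       a  d  e  d
    0  0  0  0  0
  a 0  1  1  1  1
  e 0  1  1  2  2
  a 0  1  1  2  2
  b 0  1  1  2  2
  b 0  1  1  2  2
LCS: 'ae'
LCS length = 2

2


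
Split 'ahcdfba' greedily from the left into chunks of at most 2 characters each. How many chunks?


'ahcdfba' has 7 characters.
Chunking with max size 2:
  Chunk 1: 'ah' (positions 0-1)
  Chunk 2: 'cd' (positions 2-3)
  Chunk 3: 'fb' (positions 4-5)
  Chunk 4: 'a' (positions 6-6)
Total chunks: ceil(7 / 2) = 4

4


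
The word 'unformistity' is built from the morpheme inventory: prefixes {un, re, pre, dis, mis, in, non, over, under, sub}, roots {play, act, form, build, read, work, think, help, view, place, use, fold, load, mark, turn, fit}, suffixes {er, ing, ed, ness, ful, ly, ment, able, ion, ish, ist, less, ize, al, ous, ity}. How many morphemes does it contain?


Segmenting 'unformistity' against the inventory:
  'un' -> prefix (morpheme 1)
  'form' -> root (morpheme 2)
  'ist' -> suffix (morpheme 3)
  'ity' -> suffix (morpheme 4)
Total morphemes: 4

4


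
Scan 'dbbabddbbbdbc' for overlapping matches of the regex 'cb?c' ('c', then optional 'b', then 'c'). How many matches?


Pattern: cb?c means 'c', then optional 'b', then 'c'.
Scanning 'dbbabddbbbdbc' position-by-position:
  Pos 0: window 'dbb' -> no
  Pos 1: window 'bba' -> no
  Pos 2: window 'bab' -> no
  Pos 3: window 'abd' -> no
  Pos 4: window 'bdd' -> no
  Pos 5: window 'ddb' -> no
  Pos 6: window 'dbb' -> no
  Pos 7: window 'bbb' -> no
  Pos 8: window 'bbd' -> no
  Pos 9: window 'bdb' -> no
  Pos 10: window 'dbc' -> no
  Pos 11: window 'bc' -> no
  Pos 12: window 'c' -> no
Total matches: 0

0


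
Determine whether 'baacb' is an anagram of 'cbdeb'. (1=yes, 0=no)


Sort characters of 'baacb': 'aabbc'
Sort characters of 'cbdeb': 'bbcde'
Sorted forms differ -> they are NOT anagrams
Result: 0

0


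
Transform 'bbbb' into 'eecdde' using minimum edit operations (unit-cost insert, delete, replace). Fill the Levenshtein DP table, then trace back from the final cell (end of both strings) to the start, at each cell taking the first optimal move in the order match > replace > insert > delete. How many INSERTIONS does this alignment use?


Edit distance = 6. Backtracking from cell (4, 6) with preference match > replace > insert > delete,
then listing the resulting alignment 'bbbb' -> 'eecdde' left to right:
  Step 1: insert 'e' [insertion #1]
  Step 2: insert 'e' [insertion #2]
  Step 3: replace b->c
  Step 4: replace b->d
  Step 5: replace b->d
  Step 6: replace b->e
Total insertions: 2

2


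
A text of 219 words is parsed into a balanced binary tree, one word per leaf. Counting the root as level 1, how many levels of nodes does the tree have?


In a balanced binary tree with n leaves the deepest leaf is ceil(log2(n)) edges below the root,
so counting node levels inclusive of root and leaves gives ceil(log2(n)) + 1 levels.
log2(219) = 7.7748
ceil(7.7748) = 8
levels = 8 + 1 = 9

9


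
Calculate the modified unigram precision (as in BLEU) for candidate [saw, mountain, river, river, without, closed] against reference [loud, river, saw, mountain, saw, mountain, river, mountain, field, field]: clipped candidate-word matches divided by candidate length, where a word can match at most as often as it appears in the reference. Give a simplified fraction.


Reference word counts: {'field': 2, 'loud': 1, 'mountain': 3, 'river': 2, 'saw': 2}
Checking each candidate word (with clipping):
  'saw' -> in reference (ref count 2, used 1/2) -> match (matches: 1)
  'mountain' -> in reference (ref count 3, used 1/3) -> match (matches: 2)
  'river' -> in reference (ref count 2, used 1/2) -> match (matches: 3)
  'river' -> in reference (ref count 2, used 2/2) -> match (matches: 4)
  'without' -> not in reference -> no match (matches: 4)
  'closed' -> not in reference -> no match (matches: 4)
Clipped matches: 4, Candidate length: 6
Precision = 4/6 = 2/3

2/3


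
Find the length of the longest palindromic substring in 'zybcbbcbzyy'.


Scanning 'zybcbbcbzyy' for palindromic substrings.
Substring at positions 2-7: 'bcbbcb'.
Check: reverse('bcbbcb') = 'bcbbcb' -> palindrome confirmed.
Neighbouring characters ('y' / 'z') break symmetry, so it cannot extend further.
No longer palindromic substring exists; longest length = 6

6


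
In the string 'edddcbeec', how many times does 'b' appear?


Scanning 'edddcbeec' for 'b':
  Position 5: 'b' -> MATCH (count: 1)
Total occurrences of 'b': 1

1


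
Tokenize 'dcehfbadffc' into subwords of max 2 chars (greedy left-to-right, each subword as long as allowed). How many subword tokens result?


'dcehfbadffc' has 11 characters.
Chunking with max size 2:
  Chunk 1: 'dc' (positions 0-1)
  Chunk 2: 'eh' (positions 2-3)
  Chunk 3: 'fb' (positions 4-5)
  Chunk 4: 'ad' (positions 6-7)
  Chunk 5: 'ff' (positions 8-9)
  Chunk 6: 'c' (positions 10-10)
Total chunks: ceil(11 / 2) = 6

6


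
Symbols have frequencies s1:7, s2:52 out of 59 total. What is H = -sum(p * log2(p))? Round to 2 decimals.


Computing entropy H = -sum(p_i * log2(p_i)):
  s1: p = 7/59 = 0.1186, -p*log2(p) = 0.3649
  s2: p = 52/59 = 0.8814, -p*log2(p) = 0.1606
H = sum of terms = 0.5255
Rounded to 2 decimals: 0.53

0.53


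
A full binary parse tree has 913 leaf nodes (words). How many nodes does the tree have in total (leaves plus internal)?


Leaf nodes (terminals): 913
Internal nodes = n - 1 = 913 - 1 = 912
Total = leaves + internal = 913 + 912 = 1825

1825


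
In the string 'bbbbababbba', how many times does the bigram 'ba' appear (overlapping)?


Scanning 'bbbbababbba' for bigram 'ba':
  Position 0: 'bb' -> no
  Position 1: 'bb' -> no
  Position 2: 'bb' -> no
  Position 3: 'ba' -> MATCH
  Position 4: 'ab' -> no
  Position 5: 'ba' -> MATCH
  Position 6: 'ab' -> no
  Position 7: 'bb' -> no
  Position 8: 'bb' -> no
  Position 9: 'ba' -> MATCH
Total matches: 3

3


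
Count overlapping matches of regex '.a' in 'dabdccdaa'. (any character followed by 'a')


Pattern: .a means any character followed by 'a'.
Scanning 'dabdccdaa' position-by-position:
  Pos 0: window 'da' -> MATCH
  Pos 1: window 'ab' -> no
  Pos 2: window 'bd' -> no
  Pos 3: window 'dc' -> no
  Pos 4: window 'cc' -> no
  Pos 5: window 'cd' -> no
  Pos 6: window 'da' -> MATCH
  Pos 7: window 'aa' -> MATCH
  Pos 8: window 'a' -> no
Total matches: 3

3


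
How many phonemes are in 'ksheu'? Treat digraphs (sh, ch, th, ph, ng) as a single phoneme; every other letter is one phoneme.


Parsing 'ksheu' greedily, digraphs first:
  'k' -> consonant phoneme (phonemes so far: 1)
  'sh' -> digraph (1 consonant phoneme) (phonemes so far: 2)
  'e' -> vowel phoneme (phonemes so far: 3)
  'u' -> vowel phoneme (phonemes so far: 4)
Total phonemes: 4

4


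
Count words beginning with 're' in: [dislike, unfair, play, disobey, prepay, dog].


Checking each word for prefix 're':
  'dislike' -> no (count: 0)
  'unfair' -> no (count: 0)
  'play' -> no (count: 0)
  'disobey' -> no (count: 0)
  'prepay' -> no (count: 0)
  'dog' -> no (count: 0)
Total with prefix 're': 0

0


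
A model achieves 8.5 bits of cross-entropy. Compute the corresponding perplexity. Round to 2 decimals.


Perplexity formula: PP = 2^H
H = 8.5
PP = 2^8.5
Decompose: 2^8.5 = 2^8 * 2^0.5 = 2^8 * sqrt(2)
2^8 = 256, sqrt(2) ~ 1.4142136
PP ~ 256 * 1.4142136 = 362.0386816
Rounded to 2 decimals: 362.04

362.04


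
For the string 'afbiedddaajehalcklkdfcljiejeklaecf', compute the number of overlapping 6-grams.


String 'afbiedddaajehalcklkdfcljiejeklaecf' has length L = 34.
Number of overlapping n-grams = L - n + 1
Substituting: 34 - 6 + 1 = 29

29


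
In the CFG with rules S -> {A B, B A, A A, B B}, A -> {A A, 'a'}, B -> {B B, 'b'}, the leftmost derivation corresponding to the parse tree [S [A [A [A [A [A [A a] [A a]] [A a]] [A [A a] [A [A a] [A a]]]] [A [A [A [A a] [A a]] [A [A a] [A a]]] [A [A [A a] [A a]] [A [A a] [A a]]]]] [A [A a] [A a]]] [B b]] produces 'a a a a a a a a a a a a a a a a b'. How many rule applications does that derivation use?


Every bracketed nonterminal node [X ...] in the tree is produced by exactly one rule application.
Reading the tree off as a leftmost derivation:
  Step 1: S  =>  A B   (applied S -> A B)
  Step 2: A B  =>  A A B   (applied A -> A A)
  Step 3: A A B  =>  A A A B   (applied A -> A A)
  Step 4: A A A B  =>  A A A A B   (applied A -> A A)
  Step 5: A A A A B  =>  A A A A A B   (applied A -> A A)
  Step 6: A A A A A B  =>  A A A A A A B   (applied A -> A A)
  Step 7: A A A A A A B  =>  a A A A A A B   (applied A -> a)
  Step 8: a A A A A A B  =>  a a A A A A B   (applied A -> a)
  Step 9: a a A A A A B  =>  a a a A A A B   (applied A -> a)
  Step 10: a a a A A A B  =>  a a a A A A A B   (applied A -> A A)
  Step 11: a a a A A A A B  =>  a a a a A A A B   (applied A -> a)
  Step 12: a a a a A A A B  =>  a a a a A A A A B   (applied A -> A A)
  Step 13: a a a a A A A A B  =>  a a a a a A A A B   (applied A -> a)
  Step 14: a a a a a A A A B  =>  a a a a a a A A B   (applied A -> a)
  Step 15: a a a a a a A A B  =>  a a a a a a A A A B   (applied A -> A A)
  Step 16: a a a a a a A A A B  =>  a a a a a a A A A A B   (applied A -> A A)
  Step 17: a a a a a a A A A A B  =>  a a a a a a A A A A A B   (applied A -> A A)
  Step 18: a a a a a a A A A A A B  =>  a a a a a a a A A A A B   (applied A -> a)
  Step 19: a a a a a a a A A A A B  =>  a a a a a a a a A A A B   (applied A -> a)
  Step 20: a a a a a a a a A A A B  =>  a a a a a a a a A A A A B   (applied A -> A A)
  Step 21: a a a a a a a a A A A A B  =>  a a a a a a a a a A A A B   (applied A -> a)
  Step 22: a a a a a a a a a A A A B  =>  a a a a a a a a a a A A B   (applied A -> a)
  Step 23: a a a a a a a a a a A A B  =>  a a a a a a a a a a A A A B   (applied A -> A A)
  Step 24: a a a a a a a a a a A A A B  =>  a a a a a a a a a a A A A A B   (applied A -> A A)
  Step 25: a a a a a a a a a a A A A A B  =>  a a a a a a a a a a a A A A B   (applied A -> a)
  Step 26: a a a a a a a a a a a A A A B  =>  a a a a a a a a a a a a A A B   (applied A -> a)
  Step 27: a a a a a a a a a a a a A A B  =>  a a a a a a a a a a a a A A A B   (applied A -> A A)
  Step 28: a a a a a a a a a a a a A A A B  =>  a a a a a a a a a a a a a A A B   (applied A -> a)
  Step 29: a a a a a a a a a a a a a A A B  =>  a a a a a a a a a a a a a a A B   (applied A -> a)
  Step 30: a a a a a a a a a a a a a a A B  =>  a a a a a a a a a a a a a a A A B   (applied A -> A A)
  Step 31: a a a a a a a a a a a a a a A A B  =>  a a a a a a a a a a a a a a a A B   (applied A -> a)
  Step 32: a a a a a a a a a a a a a a a A B  =>  a a a a a a a a a a a a a a a a B   (applied A -> a)
  Step 33: a a a a a a a a a a a a a a a a B  =>  a a a a a a a a a a a a a a a a b   (applied B -> b)
Final yield: a a a a a a a a a a a a a a a a b
Total rewrite steps: 33

33


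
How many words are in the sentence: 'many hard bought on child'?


Counting words by splitting on spaces:
  Word 1: 'many'
  Word 2: 'hard'
  Word 3: 'bought'
  Word 4: 'on'
  Word 5: 'child'
Total words: 5

5


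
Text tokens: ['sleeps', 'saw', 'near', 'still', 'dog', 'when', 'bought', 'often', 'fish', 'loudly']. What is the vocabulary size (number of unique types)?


Listing all tokens and tracking unique types:
  Token 1: 'sleeps' -> NEW (unique so far: 1)
  Token 2: 'saw' -> NEW (unique so far: 2)
  Token 3: 'near' -> NEW (unique so far: 3)
  Token 4: 'still' -> NEW (unique so far: 4)
  Token 5: 'dog' -> NEW (unique so far: 5)
  Token 6: 'when' -> NEW (unique so far: 6)
  Token 7: 'bought' -> NEW (unique so far: 7)
  Token 8: 'often' -> NEW (unique so far: 8)
  Token 9: 'fish' -> NEW (unique so far: 9)
  Token 10: 'loudly' -> NEW (unique so far: 10)
Unique types: ('bought', 'dog', 'fish', 'loudly', 'near', 'often', 'saw', 'sleeps', 'still', 'when')
Vocabulary size: 10

10


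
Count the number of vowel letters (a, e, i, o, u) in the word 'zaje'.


Scanning each character of 'zaje':
  Position 1: 'z' -> consonant (running count: 0)
  Position 2: 'a' -> vowel (running count: 1)
  Position 3: 'j' -> consonant (running count: 1)
  Position 4: 'e' -> vowel (running count: 2)
Total vowels: 2

2


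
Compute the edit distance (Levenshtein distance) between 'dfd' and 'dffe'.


Building DP table for s1='dfd' (len 3) and s2='dffe' (len 4):
       d  f  f  e
    0  1  2  3  4
  d 1  0  1  2  3
  f 2  1  0  1  2
  d 3  2  1  1  2
Edit distance = dp[3][4] = 2

2


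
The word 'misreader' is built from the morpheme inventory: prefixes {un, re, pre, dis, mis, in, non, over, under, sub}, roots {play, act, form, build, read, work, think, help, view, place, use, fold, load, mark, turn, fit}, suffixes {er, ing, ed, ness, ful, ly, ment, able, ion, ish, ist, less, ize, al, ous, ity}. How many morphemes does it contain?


Segmenting 'misreader' against the inventory:
  'mis' -> prefix (morpheme 1)
  'read' -> root (morpheme 2)
  'er' -> suffix (morpheme 3)
Total morphemes: 3

3


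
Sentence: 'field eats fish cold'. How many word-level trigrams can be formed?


Word trigrams from [4] words:
  Trigram 1: (field eats fish)
  Trigram 2: (eats fish cold)
Total word trigrams: 4 - 2 = 2

2


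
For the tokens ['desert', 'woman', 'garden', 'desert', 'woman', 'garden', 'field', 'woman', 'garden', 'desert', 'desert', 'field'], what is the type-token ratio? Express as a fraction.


Tokens: 12
Unique types: ('desert', 'field', 'garden', 'woman') = 4
TTR = 4/12
Simplify: divide both by 4 -> 1/3
TTR = 1/3

1/3


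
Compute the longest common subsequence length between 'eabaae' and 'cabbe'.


DP table for LCS of 'eabaae' and 'cabbe':
       c  a  b  b  e
    0  0  0  0  0  0
  e 0  0  0  0  0  1
  a 0  0  1  1  1  1
  b 0  0  1  2  2  2
  a 0  0  1  2  2  2
  a 0  0  1  2  2  2
  e 0  0  1  2  2  3
LCS: 'abe'
LCS length = 3

3


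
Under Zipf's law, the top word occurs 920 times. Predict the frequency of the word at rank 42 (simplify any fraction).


Zipf's law: freq(rank) = f1 / rank
f1 = 920, rank = 42
freq = 920 / 42
GCD(920, 42) = 2
Simplified: 460/21

460/21


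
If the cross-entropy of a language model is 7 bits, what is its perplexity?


Perplexity formula: PP = 2^H
H = 7
PP = 2^7
Steps: 2^1 = 2, 2^2 = 4, 2^3 = 8, 2^4 = 16, 2^5 = 32, 2^6 = 64, 2^7 = 128
PP = 128

128


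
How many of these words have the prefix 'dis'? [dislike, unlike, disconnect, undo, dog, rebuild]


Checking each word for prefix 'dis':
  'dislike' -> YES, starts with 'dis' (count: 1)
  'unlike' -> no (count: 1)
  'disconnect' -> YES, starts with 'dis' (count: 2)
  'undo' -> no (count: 2)
  'dog' -> no (count: 2)
  'rebuild' -> no (count: 2)
Total with prefix 'dis': 2

2


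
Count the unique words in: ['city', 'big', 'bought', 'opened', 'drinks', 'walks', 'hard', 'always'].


Listing all tokens and tracking unique types:
  Token 1: 'city' -> NEW (unique so far: 1)
  Token 2: 'big' -> NEW (unique so far: 2)
  Token 3: 'bought' -> NEW (unique so far: 3)
  Token 4: 'opened' -> NEW (unique so far: 4)
  Token 5: 'drinks' -> NEW (unique so far: 5)
  Token 6: 'walks' -> NEW (unique so far: 6)
  Token 7: 'hard' -> NEW (unique so far: 7)
  Token 8: 'always' -> NEW (unique so far: 8)
Unique types: ('always', 'big', 'bought', 'city', 'drinks', 'hard', 'opened', 'walks')
Vocabulary size: 8

8


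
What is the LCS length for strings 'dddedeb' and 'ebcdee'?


DP table for LCS of 'dddedeb' and 'ebcdee':
       e  b  c  d  e  e
    0  0  0  0  0  0  0
  d 0  0  0  0  1  1  1
  d 0  0  0  0  1  1  1
  d 0  0  0  0  1  1  1
  e 0  1  1  1  1  2  2
  d 0  1  1  1  2  2  2
  e 0  1  1  1  2  3  3
  b 0  1  2  2  2  3  3
LCS: 'dee'
LCS length = 3

3


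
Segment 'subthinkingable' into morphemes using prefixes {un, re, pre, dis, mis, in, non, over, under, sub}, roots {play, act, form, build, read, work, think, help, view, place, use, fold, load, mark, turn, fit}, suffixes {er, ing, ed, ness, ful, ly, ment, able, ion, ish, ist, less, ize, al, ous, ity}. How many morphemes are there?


Segmenting 'subthinkingable' against the inventory:
  'sub' -> prefix (morpheme 1)
  'think' -> root (morpheme 2)
  'ing' -> suffix (morpheme 3)
  'able' -> suffix (morpheme 4)
Total morphemes: 4

4


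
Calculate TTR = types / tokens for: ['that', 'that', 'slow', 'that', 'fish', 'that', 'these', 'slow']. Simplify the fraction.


Tokens: 8
Unique types: ('fish', 'slow', 'that', 'these') = 4
TTR = 4/8
Simplify: divide both by 4 -> 1/2
TTR = 1/2

1/2


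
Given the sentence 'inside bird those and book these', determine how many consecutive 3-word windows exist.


Word trigrams from [6] words:
  Trigram 1: (inside bird those)
  Trigram 2: (bird those and)
  Trigram 3: (those and book)
  Trigram 4: (and book these)
Total word trigrams: 6 - 2 = 4

4


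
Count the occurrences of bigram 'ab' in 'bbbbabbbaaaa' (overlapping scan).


Scanning 'bbbbabbbaaaa' for bigram 'ab':
  Position 0: 'bb' -> no
  Position 1: 'bb' -> no
  Position 2: 'bb' -> no
  Position 3: 'ba' -> no
  Position 4: 'ab' -> MATCH
  Position 5: 'bb' -> no
  Position 6: 'bb' -> no
  Position 7: 'ba' -> no
  Position 8: 'aa' -> no
  Position 9: 'aa' -> no
  Position 10: 'aa' -> no
Total matches: 1

1


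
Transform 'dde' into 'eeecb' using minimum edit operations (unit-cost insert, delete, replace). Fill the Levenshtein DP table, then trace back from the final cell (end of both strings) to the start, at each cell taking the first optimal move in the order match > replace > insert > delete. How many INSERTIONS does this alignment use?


Edit distance = 4. Backtracking from cell (3, 5) with preference match > replace > insert > delete,
then listing the resulting alignment 'dde' -> 'eeecb' left to right:
  Step 1: replace d->e
  Step 2: replace d->e
  Step 3: keep 'e'
  Step 4: insert 'c' [insertion #1]
  Step 5: insert 'b' [insertion #2]
Total insertions: 2

2


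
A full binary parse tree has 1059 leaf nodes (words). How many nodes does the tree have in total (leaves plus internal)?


Leaf nodes (terminals): 1059
Internal nodes = n - 1 = 1059 - 1 = 1058
Total = leaves + internal = 1059 + 1058 = 2117

2117


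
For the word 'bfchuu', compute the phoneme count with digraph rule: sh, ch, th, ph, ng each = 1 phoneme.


Parsing 'bfchuu' greedily, digraphs first:
  'b' -> consonant phoneme (phonemes so far: 1)
  'f' -> consonant phoneme (phonemes so far: 2)
  'ch' -> digraph (1 consonant phoneme) (phonemes so far: 3)
  'u' -> vowel phoneme (phonemes so far: 4)
  'u' -> vowel phoneme (phonemes so far: 5)
Total phonemes: 5

5


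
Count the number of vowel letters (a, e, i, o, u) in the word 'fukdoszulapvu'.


Scanning each character of 'fukdoszulapvu':
  Position 1: 'f' -> consonant (running count: 0)
  Position 2: 'u' -> vowel (running count: 1)
  Position 3: 'k' -> consonant (running count: 1)
  Position 4: 'd' -> consonant (running count: 1)
  Position 5: 'o' -> vowel (running count: 2)
  Position 6: 's' -> consonant (running count: 2)
  Position 7: 'z' -> consonant (running count: 2)
  Position 8: 'u' -> vowel (running count: 3)
  Position 9: 'l' -> consonant (running count: 3)
  Position 10: 'a' -> vowel (running count: 4)
  Position 11: 'p' -> consonant (running count: 4)
  Position 12: 'v' -> consonant (running count: 4)
  Position 13: 'u' -> vowel (running count: 5)
Total vowels: 5

5


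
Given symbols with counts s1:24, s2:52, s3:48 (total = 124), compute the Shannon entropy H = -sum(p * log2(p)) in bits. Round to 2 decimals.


Computing entropy H = -sum(p_i * log2(p_i)):
  s1: p = 24/124 = 0.1935, -p*log2(p) = 0.4586
  s2: p = 52/124 = 0.4194, -p*log2(p) = 0.5258
  s3: p = 48/124 = 0.3871, -p*log2(p) = 0.5300
H = sum of terms = 1.5144
Rounded to 2 decimals: 1.51

1.51


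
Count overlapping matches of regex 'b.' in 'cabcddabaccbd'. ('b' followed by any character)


Pattern: b. means 'b' followed by any character.
Scanning 'cabcddabaccbd' position-by-position:
  Pos 0: window 'ca' -> no
  Pos 1: window 'ab' -> no
  Pos 2: window 'bc' -> MATCH
  Pos 3: window 'cd' -> no
  Pos 4: window 'dd' -> no
  Pos 5: window 'da' -> no
  Pos 6: window 'ab' -> no
  Pos 7: window 'ba' -> MATCH
  Pos 8: window 'ac' -> no
  Pos 9: window 'cc' -> no
  Pos 10: window 'cb' -> no
  Pos 11: window 'bd' -> MATCH
  Pos 12: window 'd' -> no
Total matches: 3

3


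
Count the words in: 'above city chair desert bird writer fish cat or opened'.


Counting words by splitting on spaces:
  Word 1: 'above'
  Word 2: 'city'
  Word 3: 'chair'
  Word 4: 'desert'
  Word 5: 'bird'
  Word 6: 'writer'
  Word 7: 'fish'
  Word 8: 'cat'
  Word 9: 'or'
  Word 10: 'opened'
Total words: 10

10


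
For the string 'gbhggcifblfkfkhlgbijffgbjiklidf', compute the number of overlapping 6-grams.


String 'gbhggcifblfkfkhlgbijffgbjiklidf' has length L = 31.
Number of overlapping n-grams = L - n + 1
Substituting: 31 - 6 + 1 = 26

26


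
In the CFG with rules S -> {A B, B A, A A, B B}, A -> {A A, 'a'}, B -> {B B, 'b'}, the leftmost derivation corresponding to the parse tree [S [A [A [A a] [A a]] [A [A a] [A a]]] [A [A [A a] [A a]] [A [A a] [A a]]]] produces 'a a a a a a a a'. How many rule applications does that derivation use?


Every bracketed nonterminal node [X ...] in the tree is produced by exactly one rule application.
Reading the tree off as a leftmost derivation:
  Step 1: S  =>  A A   (applied S -> A A)
  Step 2: A A  =>  A A A   (applied A -> A A)
  Step 3: A A A  =>  A A A A   (applied A -> A A)
  Step 4: A A A A  =>  a A A A   (applied A -> a)
  Step 5: a A A A  =>  a a A A   (applied A -> a)
  Step 6: a a A A  =>  a a A A A   (applied A -> A A)
  Step 7: a a A A A  =>  a a a A A   (applied A -> a)
  Step 8: a a a A A  =>  a a a a A   (applied A -> a)
  Step 9: a a a a A  =>  a a a a A A   (applied A -> A A)
  Step 10: a a a a A A  =>  a a a a A A A   (applied A -> A A)
  Step 11: a a a a A A A  =>  a a a a a A A   (applied A -> a)
  Step 12: a a a a a A A  =>  a a a a a a A   (applied A -> a)
  Step 13: a a a a a a A  =>  a a a a a a A A   (applied A -> A A)
  Step 14: a a a a a a A A  =>  a a a a a a a A   (applied A -> a)
  Step 15: a a a a a a a A  =>  a a a a a a a a   (applied A -> a)
Final yield: a a a a a a a a
Total rewrite steps: 15

15


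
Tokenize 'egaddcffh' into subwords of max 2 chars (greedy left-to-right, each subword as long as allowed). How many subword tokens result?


'egaddcffh' has 9 characters.
Chunking with max size 2:
  Chunk 1: 'eg' (positions 0-1)
  Chunk 2: 'ad' (positions 2-3)
  Chunk 3: 'dc' (positions 4-5)
  Chunk 4: 'ff' (positions 6-7)
  Chunk 5: 'h' (positions 8-8)
Total chunks: ceil(9 / 2) = 5

5


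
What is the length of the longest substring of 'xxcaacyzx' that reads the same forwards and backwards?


Scanning 'xxcaacyzx' for palindromic substrings.
Substring at positions 2-5: 'caac'.
Check: reverse('caac') = 'caac' -> palindrome confirmed.
Neighbouring characters ('x' / 'y') break symmetry, so it cannot extend further.
No longer palindromic substring exists; longest length = 4

4


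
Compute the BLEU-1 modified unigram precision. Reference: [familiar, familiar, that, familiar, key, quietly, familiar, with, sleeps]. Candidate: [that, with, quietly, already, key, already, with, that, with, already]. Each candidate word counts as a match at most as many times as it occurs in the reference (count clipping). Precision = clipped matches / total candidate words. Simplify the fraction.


Reference word counts: {'familiar': 4, 'key': 1, 'quietly': 1, 'sleeps': 1, 'that': 1, 'with': 1}
Checking each candidate word (with clipping):
  'that' -> in reference (ref count 1, used 1/1) -> match (matches: 1)
  'with' -> in reference (ref count 1, used 1/1) -> match (matches: 2)
  'quietly' -> in reference (ref count 1, used 1/1) -> match (matches: 3)
  'already' -> not in reference -> no match (matches: 3)
  'key' -> in reference (ref count 1, used 1/1) -> match (matches: 4)
  'already' -> not in reference -> no match (matches: 4)
  'with' -> ref count 1 already used up (1/1) -> clipped, no match (matches: 4)
  'that' -> ref count 1 already used up (1/1) -> clipped, no match (matches: 4)
  'with' -> ref count 1 already used up (1/1) -> clipped, no match (matches: 4)
  'already' -> not in reference -> no match (matches: 4)
Clipped matches: 4, Candidate length: 10
Precision = 4/10 = 2/5

2/5


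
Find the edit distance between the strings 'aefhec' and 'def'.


Building DP table for s1='aefhec' (len 6) and s2='def' (len 3):
       d  e  f
    0  1  2  3
  a 1  1  2  3
  e 2  2  1  2
  f 3  3  2  1
  h 4  4  3  2
  e 5  5  4  3
  c 6  6  5  4
Edit distance = dp[6][3] = 4

4


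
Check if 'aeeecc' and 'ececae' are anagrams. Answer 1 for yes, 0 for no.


Sort characters of 'aeeecc': 'acceee'
Sort characters of 'ececae': 'acceee'
Sorted forms match -> they ARE anagrams
Result: 1

1


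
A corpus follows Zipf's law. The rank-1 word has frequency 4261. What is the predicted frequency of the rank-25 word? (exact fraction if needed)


Zipf's law: freq(rank) = f1 / rank
f1 = 4261, rank = 25
freq = 4261 / 25
GCD(4261, 25) = 1
Simplified: 4261/25

4261/25


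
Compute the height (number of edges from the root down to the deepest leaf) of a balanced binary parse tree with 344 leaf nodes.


In a balanced binary tree with n leaves the deepest leaf is ceil(log2(n)) edges below the root.
log2(344) = 8.4263
ceil(8.4263) = 9
height (edges) = 9

9


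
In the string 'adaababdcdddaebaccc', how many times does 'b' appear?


Scanning 'adaababdcdddaebaccc' for 'b':
  Position 4: 'b' -> MATCH (count: 1)
  Position 6: 'b' -> MATCH (count: 2)
  Position 14: 'b' -> MATCH (count: 3)
Total occurrences of 'b': 3

3


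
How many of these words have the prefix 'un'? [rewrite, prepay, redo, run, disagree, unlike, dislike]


Checking each word for prefix 'un':
  'rewrite' -> no (count: 0)
  'prepay' -> no (count: 0)
  'redo' -> no (count: 0)
  'run' -> no (count: 0)
  'disagree' -> no (count: 0)
  'unlike' -> YES, starts with 'un' (count: 1)
  'dislike' -> no (count: 1)
Total with prefix 'un': 1

1


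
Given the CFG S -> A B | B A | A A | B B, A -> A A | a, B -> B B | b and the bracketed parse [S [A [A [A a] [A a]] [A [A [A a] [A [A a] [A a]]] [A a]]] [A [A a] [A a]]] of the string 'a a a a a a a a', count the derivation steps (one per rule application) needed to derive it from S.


Every bracketed nonterminal node [X ...] in the tree is produced by exactly one rule application.
Reading the tree off as a leftmost derivation:
  Step 1: S  =>  A A   (applied S -> A A)
  Step 2: A A  =>  A A A   (applied A -> A A)
  Step 3: A A A  =>  A A A A   (applied A -> A A)
  Step 4: A A A A  =>  a A A A   (applied A -> a)
  Step 5: a A A A  =>  a a A A   (applied A -> a)
  Step 6: a a A A  =>  a a A A A   (applied A -> A A)
  Step 7: a a A A A  =>  a a A A A A   (applied A -> A A)
  Step 8: a a A A A A  =>  a a a A A A   (applied A -> a)
  Step 9: a a a A A A  =>  a a a A A A A   (applied A -> A A)
  Step 10: a a a A A A A  =>  a a a a A A A   (applied A -> a)
  Step 11: a a a a A A A  =>  a a a a a A A   (applied A -> a)
  Step 12: a a a a a A A  =>  a a a a a a A   (applied A -> a)
  Step 13: a a a a a a A  =>  a a a a a a A A   (applied A -> A A)
  Step 14: a a a a a a A A  =>  a a a a a a a A   (applied A -> a)
  Step 15: a a a a a a a A  =>  a a a a a a a a   (applied A -> a)
Final yield: a a a a a a a a
Total rewrite steps: 15

15


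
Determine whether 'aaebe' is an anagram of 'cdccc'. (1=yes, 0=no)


Sort characters of 'aaebe': 'aabee'
Sort characters of 'cdccc': 'ccccd'
Sorted forms differ -> they are NOT anagrams
Result: 0

0


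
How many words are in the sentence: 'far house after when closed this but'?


Counting words by splitting on spaces:
  Word 1: 'far'
  Word 2: 'house'
  Word 3: 'after'
  Word 4: 'when'
  Word 5: 'closed'
  Word 6: 'this'
  Word 7: 'but'
Total words: 7

7


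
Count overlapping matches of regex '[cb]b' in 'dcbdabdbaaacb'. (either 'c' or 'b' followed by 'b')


Pattern: [cb]b means either 'c' or 'b' followed by 'b'.
Scanning 'dcbdabdbaaacb' position-by-position:
  Pos 0: window 'dc' -> no
  Pos 1: window 'cb' -> MATCH
  Pos 2: window 'bd' -> no
  Pos 3: window 'da' -> no
  Pos 4: window 'ab' -> no
  Pos 5: window 'bd' -> no
  Pos 6: window 'db' -> no
  Pos 7: window 'ba' -> no
  Pos 8: window 'aa' -> no
  Pos 9: window 'aa' -> no
  Pos 10: window 'ac' -> no
  Pos 11: window 'cb' -> MATCH
  Pos 12: window 'b' -> no
Total matches: 2

2


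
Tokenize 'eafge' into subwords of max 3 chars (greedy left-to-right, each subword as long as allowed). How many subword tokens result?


'eafge' has 5 characters.
Chunking with max size 3:
  Chunk 1: 'eaf' (positions 0-2)
  Chunk 2: 'ge' (positions 3-4)
Total chunks: ceil(5 / 3) = 2

2


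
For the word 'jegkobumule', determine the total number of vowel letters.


Scanning each character of 'jegkobumule':
  Position 1: 'j' -> consonant (running count: 0)
  Position 2: 'e' -> vowel (running count: 1)
  Position 3: 'g' -> consonant (running count: 1)
  Position 4: 'k' -> consonant (running count: 1)
  Position 5: 'o' -> vowel (running count: 2)
  Position 6: 'b' -> consonant (running count: 2)
  Position 7: 'u' -> vowel (running count: 3)
  Position 8: 'm' -> consonant (running count: 3)
  Position 9: 'u' -> vowel (running count: 4)
  Position 10: 'l' -> consonant (running count: 4)
  Position 11: 'e' -> vowel (running count: 5)
Total vowels: 5

5


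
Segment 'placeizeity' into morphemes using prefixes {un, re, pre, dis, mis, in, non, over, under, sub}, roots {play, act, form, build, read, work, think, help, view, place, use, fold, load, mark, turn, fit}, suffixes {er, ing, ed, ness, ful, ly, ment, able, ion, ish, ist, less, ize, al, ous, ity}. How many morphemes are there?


Segmenting 'placeizeity' against the inventory:
  'place' -> root (morpheme 1)
  'ize' -> suffix (morpheme 2)
  'ity' -> suffix (morpheme 3)
Total morphemes: 3

3


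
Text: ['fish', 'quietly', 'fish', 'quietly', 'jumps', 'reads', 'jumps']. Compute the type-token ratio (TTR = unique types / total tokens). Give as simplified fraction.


Tokens: 7
Unique types: ('fish', 'jumps', 'quietly', 'reads') = 4
TTR = 4/7
Already in lowest terms.

4/7


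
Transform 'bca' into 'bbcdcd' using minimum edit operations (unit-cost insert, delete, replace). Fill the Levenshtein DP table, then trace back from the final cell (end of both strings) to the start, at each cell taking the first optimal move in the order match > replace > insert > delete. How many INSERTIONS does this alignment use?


Edit distance = 4. Backtracking from cell (3, 6) with preference match > replace > insert > delete,
then listing the resulting alignment 'bca' -> 'bbcdcd' left to right:
  Step 1: insert 'b' [insertion #1]
  Step 2: keep 'b'
  Step 3: insert 'c' [insertion #2]
  Step 4: insert 'd' [insertion #3]
  Step 5: keep 'c'
  Step 6: replace a->d
Total insertions: 3

3


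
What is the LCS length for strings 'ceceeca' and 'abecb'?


DP table for LCS of 'ceceeca' and 'abecb':
       a  b  e  c  b
    0  0  0  0  0  0
  c 0  0  0  0  1  1
  e 0  0  0  1  1  1
  c 0  0  0  1  2  2
  e 0  0  0  1  2  2
  e 0  0  0  1  2  2
  c 0  0  0  1  2  2
  a 0  1  1  1  2  2
LCS: 'ec'
LCS length = 2

2


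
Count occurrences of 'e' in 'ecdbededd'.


Scanning 'ecdbededd' for 'e':
  Position 0: 'e' -> MATCH (count: 1)
  Position 4: 'e' -> MATCH (count: 2)
  Position 6: 'e' -> MATCH (count: 3)
Total occurrences of 'e': 3

3


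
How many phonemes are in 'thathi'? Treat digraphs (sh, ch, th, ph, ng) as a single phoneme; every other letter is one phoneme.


Parsing 'thathi' greedily, digraphs first:
  'th' -> digraph (1 consonant phoneme) (phonemes so far: 1)
  'a' -> vowel phoneme (phonemes so far: 2)
  'th' -> digraph (1 consonant phoneme) (phonemes so far: 3)
  'i' -> vowel phoneme (phonemes so far: 4)
Total phonemes: 4

4


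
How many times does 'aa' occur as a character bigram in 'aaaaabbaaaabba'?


Scanning 'aaaaabbaaaabba' for bigram 'aa':
  Position 0: 'aa' -> MATCH
  Position 1: 'aa' -> MATCH
  Position 2: 'aa' -> MATCH
  Position 3: 'aa' -> MATCH
  Position 4: 'ab' -> no
  Position 5: 'bb' -> no
  Position 6: 'ba' -> no
  Position 7: 'aa' -> MATCH
  Position 8: 'aa' -> MATCH
  Position 9: 'aa' -> MATCH
  Position 10: 'ab' -> no
  Position 11: 'bb' -> no
  Position 12: 'ba' -> no
Total matches: 7

7


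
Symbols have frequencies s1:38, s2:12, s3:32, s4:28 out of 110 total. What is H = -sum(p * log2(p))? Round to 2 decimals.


Computing entropy H = -sum(p_i * log2(p_i)):
  s1: p = 38/110 = 0.3455, -p*log2(p) = 0.5297
  s2: p = 12/110 = 0.1091, -p*log2(p) = 0.3487
  s3: p = 32/110 = 0.2909, -p*log2(p) = 0.5182
  s4: p = 28/110 = 0.2545, -p*log2(p) = 0.5025
H = sum of terms = 1.8991
Rounded to 2 decimals: 1.90

1.90


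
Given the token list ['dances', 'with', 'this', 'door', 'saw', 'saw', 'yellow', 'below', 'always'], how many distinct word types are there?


Listing all tokens and tracking unique types:
  Token 1: 'dances' -> NEW (unique so far: 1)
  Token 2: 'with' -> NEW (unique so far: 2)
  Token 3: 'this' -> NEW (unique so far: 3)
  Token 4: 'door' -> NEW (unique so far: 4)
  Token 5: 'saw' -> NEW (unique so far: 5)
  Token 6: 'saw' -> duplicate (unique so far: 5)
  Token 7: 'yellow' -> NEW (unique so far: 6)
  Token 8: 'below' -> NEW (unique so far: 7)
  Token 9: 'always' -> NEW (unique so far: 8)
Unique types: ('always', 'below', 'dances', 'door', 'saw', 'this', 'with', 'yellow')
Vocabulary size: 8

8


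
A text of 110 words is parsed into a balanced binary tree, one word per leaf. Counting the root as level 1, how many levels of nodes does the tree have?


In a balanced binary tree with n leaves the deepest leaf is ceil(log2(n)) edges below the root,
so counting node levels inclusive of root and leaves gives ceil(log2(n)) + 1 levels.
log2(110) = 6.7814
ceil(6.7814) = 7
levels = 7 + 1 = 8

8


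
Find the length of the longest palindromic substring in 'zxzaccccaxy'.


Scanning 'zxzaccccaxy' for palindromic substrings.
Substring at positions 3-8: 'acccca'.
Check: reverse('acccca') = 'acccca' -> palindrome confirmed.
Neighbouring characters ('z' / 'x') break symmetry, so it cannot extend further.
No longer palindromic substring exists; longest length = 6

6


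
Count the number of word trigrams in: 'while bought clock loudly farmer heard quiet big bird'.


Word trigrams from [9] words:
  Trigram 1: (while bought clock)
  Trigram 2: (bought clock loudly)
  Trigram 3: (clock loudly farmer)
  Trigram 4: (loudly farmer heard)
  Trigram 5: (farmer heard quiet)
  Trigram 6: (heard quiet big)
  Trigram 7: (quiet big bird)
Total word trigrams: 9 - 2 = 7

7


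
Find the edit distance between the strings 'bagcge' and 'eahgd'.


Building DP table for s1='bagcge' (len 6) and s2='eahgd' (len 5):
       e  a  h  g  d
    0  1  2  3  4  5
  b 1  1  2  3  4  5
  a 2  2  1  2  3  4
  g 3  3  2  2  2  3
  c 4  4  3  3  3  3
  g 5  5  4  4  3  4
  e 6  5  5  5  4  4
Edit distance = dp[6][5] = 4

4


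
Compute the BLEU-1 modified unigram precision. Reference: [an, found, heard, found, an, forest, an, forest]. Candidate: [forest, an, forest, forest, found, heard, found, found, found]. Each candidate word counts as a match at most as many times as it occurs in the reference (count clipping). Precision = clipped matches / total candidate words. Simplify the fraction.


Reference word counts: {'an': 3, 'forest': 2, 'found': 2, 'heard': 1}
Checking each candidate word (with clipping):
  'forest' -> in reference (ref count 2, used 1/2) -> match (matches: 1)
  'an' -> in reference (ref count 3, used 1/3) -> match (matches: 2)
  'forest' -> in reference (ref count 2, used 2/2) -> match (matches: 3)
  'forest' -> ref count 2 already used up (2/2) -> clipped, no match (matches: 3)
  'found' -> in reference (ref count 2, used 1/2) -> match (matches: 4)
  'heard' -> in reference (ref count 1, used 1/1) -> match (matches: 5)
  'found' -> in reference (ref count 2, used 2/2) -> match (matches: 6)
  'found' -> ref count 2 already used up (2/2) -> clipped, no match (matches: 6)
  'found' -> ref count 2 already used up (2/2) -> clipped, no match (matches: 6)
Clipped matches: 6, Candidate length: 9
Precision = 6/9 = 2/3

2/3
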